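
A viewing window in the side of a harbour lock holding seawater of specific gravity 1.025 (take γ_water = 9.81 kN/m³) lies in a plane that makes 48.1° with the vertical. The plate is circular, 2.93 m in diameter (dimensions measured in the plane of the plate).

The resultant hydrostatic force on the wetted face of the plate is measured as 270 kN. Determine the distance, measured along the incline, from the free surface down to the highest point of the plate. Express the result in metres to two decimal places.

γ = 1.025 × 9.81 = 10.05525 kN/m³.
A = π(1.465)² = 6.74256 m².
From F = γ·h_c·A, the centroid depth is h_c = 270/(10.05525 × 6.74256) = 3.98241 m.
The plate makes 48.1° with the vertical, i.e. θ = 90° − 48.1° = 41.9° to the horizontal. Measuring y along the incline from the free-surface line, vertical depth h = y·sinθ with sinθ = 0.667833.
Along the incline, y_c = h_c/sinθ = 3.98241/0.667833 = 5.96318 m.
The centroid is at the centre, 1.465 m below the top of the plate, so the highest point sits at y_top = 5.96318 − 1.465 = 4.49818 m along the incline.

y_top ≈ 4.50 m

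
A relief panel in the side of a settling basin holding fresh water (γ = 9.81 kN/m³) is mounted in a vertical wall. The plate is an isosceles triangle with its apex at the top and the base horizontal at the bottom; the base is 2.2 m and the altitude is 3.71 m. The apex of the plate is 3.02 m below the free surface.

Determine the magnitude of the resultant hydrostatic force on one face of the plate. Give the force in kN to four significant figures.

γ = 9.81 kN/m³.
With the apex up, the centroid sits 2h/3 = 2 × 3.71/3 = 2.47333 m below the apex, so the centroid depth is h_c = 3.02 + 2.47333 = 5.49333 m.
A = ½ × 2.2 × 3.71 = 4.081 m².
Resultant F = γ·h_c·A = 9.81 × 5.49333 × 4.081 = 219.923 kN.

F ≈ 219.9 kN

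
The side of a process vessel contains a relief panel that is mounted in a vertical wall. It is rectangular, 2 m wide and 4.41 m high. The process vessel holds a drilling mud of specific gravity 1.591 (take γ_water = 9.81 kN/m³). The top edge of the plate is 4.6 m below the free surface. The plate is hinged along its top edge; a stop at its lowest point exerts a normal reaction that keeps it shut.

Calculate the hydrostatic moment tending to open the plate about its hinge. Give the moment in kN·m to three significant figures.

M ≈ 2290 kN·m

γ = 1.591 × 9.81 = 15.60771 kN/m³.
The centroid lies 4.41/2 = 2.205 m below the top edge, so the centroid depth is h_c = 4.6 + 2.205 = 6.805 m.
A = 2 × 4.41 = 8.82 m².
Resultant F = γ·h_c·A = 15.60771 × 6.805 × 8.82 = 936.776 kN.
I_c = b·h³/12 = 2 × 4.41³/12 = 14.2944 m⁴.
Centre of pressure: y_p = y_c + I_c/(y_c·A) = 6.805 + 14.2944/(6.805 × 8.82) = 6.805 + 0.23816 = 7.04316 m along the plane.
The resultant acts 2.205 + 0.23816 = 2.44316 m (along the plate) below the hinge at the top edge, so the moment about the hinge is M = F × 2.44316 = 936.776 × 2.44316 = 2288.69 kN·m.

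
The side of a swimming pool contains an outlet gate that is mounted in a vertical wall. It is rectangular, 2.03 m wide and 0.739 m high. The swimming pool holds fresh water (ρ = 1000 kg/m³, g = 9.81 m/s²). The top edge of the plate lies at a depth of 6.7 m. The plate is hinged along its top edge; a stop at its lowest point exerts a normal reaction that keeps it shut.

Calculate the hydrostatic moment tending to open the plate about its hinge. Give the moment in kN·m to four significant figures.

γ = ρg = 1000 × 9.81 = 9810 N/m³ = 9.81 kN/m³.
The centroid lies 0.739/2 = 0.3695 m below the top edge, so the centroid depth is h_c = 6.7 + 0.3695 = 7.0695 m.
A = 2.03 × 0.739 = 1.50017 m².
Resultant F = γ·h_c·A = 9.81 × 7.0695 × 1.50017 = 104.039 kN.
I_c = b·h³/12 = 2.03 × 0.739³/12 = 0.0682729 m⁴.
Centre of pressure: y_p = y_c + I_c/(y_c·A) = 7.0695 + 0.0682729/(7.0695 × 1.50017) = 7.0695 + 0.00643753 = 7.07594 m along the plane.
The resultant acts 0.3695 + 0.00643753 = 0.375938 m (along the plate) below the hinge at the top edge, so the moment about the hinge is M = F × 0.375938 = 104.039 × 0.375938 = 39.1122 kN·m.

M ≈ 39.11 kN·m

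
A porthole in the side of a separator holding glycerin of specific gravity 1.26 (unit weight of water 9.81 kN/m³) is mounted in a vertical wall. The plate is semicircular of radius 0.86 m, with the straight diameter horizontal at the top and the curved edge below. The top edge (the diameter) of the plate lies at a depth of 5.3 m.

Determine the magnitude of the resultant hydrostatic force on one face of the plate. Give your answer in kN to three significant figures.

γ = 1.26 × 9.81 = 12.3606 kN/m³.
The centroid of a semicircle lies 4r/(3π) = 0.364995 m from the diameter, here below the top edge, so the centroid depth is h_c = 5.3 + 0.364995 = 5.665 m.
A = πr²/2 = π × 0.86²/2 = 1.16176 m².
Resultant F = γ·h_c·A = 12.3606 × 5.665 × 1.16176 = 81.3497 kN.

F ≈ 81.3 kN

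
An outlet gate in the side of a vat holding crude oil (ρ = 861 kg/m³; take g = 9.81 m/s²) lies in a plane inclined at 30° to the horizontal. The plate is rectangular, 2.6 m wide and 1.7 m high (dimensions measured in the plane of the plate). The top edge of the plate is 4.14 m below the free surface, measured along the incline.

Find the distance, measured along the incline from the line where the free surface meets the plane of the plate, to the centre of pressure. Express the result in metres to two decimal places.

y_p = 5.04 m

γ = ρg = 861 × 9.81 / 1000 = 8.44641 kN/m³.
Let θ = 30° be the plate's angle to the horizontal; measure y along the incline from where the plane meets the free surface. Vertical depth h = y·sinθ with sinθ = 0.500000.
The centroid lies 1.7/2 = 0.85 m below the top edge, so y_c = 4.14 + 0.85 = 4.99 m and h_c = 4.99 × 0.500000 = 2.495 m.
A = 2.6 × 1.7 = 4.42 m².
Resultant F = γ·h_c·A = 8.44641 × 2.495 × 4.42 = 93.1462 kN.
I_c = b·h³/12 = 2.6 × 1.7³/12 = 1.06448 m⁴.
Centre of pressure: y_p = y_c + I_c/(y_c·A) = 4.99 + 1.06448/(4.99 × 4.42) = 4.99 + 0.048263 = 5.03826 m along the plane.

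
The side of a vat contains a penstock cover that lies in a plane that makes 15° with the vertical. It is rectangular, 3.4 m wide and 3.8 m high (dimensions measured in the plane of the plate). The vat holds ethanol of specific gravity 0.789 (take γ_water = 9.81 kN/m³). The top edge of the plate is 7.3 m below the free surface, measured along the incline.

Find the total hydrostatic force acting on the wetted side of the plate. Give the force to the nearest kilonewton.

F ≈ 889 kN

γ = 0.789 × 9.81 = 7.74009 kN/m³.
The plate makes 15° with the vertical, i.e. θ = 90° − 15° = 75° to the horizontal. Measuring y along the incline from the free-surface line, vertical depth h = y·sinθ with sinθ = 0.965926.
The centroid lies 3.8/2 = 1.9 m below the top edge, so y_c = 7.3 + 1.9 = 9.2 m and h_c = 9.2 × 0.965926 = 8.88652 m.
A = 3.4 × 3.8 = 12.92 m².
Resultant F = γ·h_c·A = 7.74009 × 8.88652 × 12.92 = 888.669 kN.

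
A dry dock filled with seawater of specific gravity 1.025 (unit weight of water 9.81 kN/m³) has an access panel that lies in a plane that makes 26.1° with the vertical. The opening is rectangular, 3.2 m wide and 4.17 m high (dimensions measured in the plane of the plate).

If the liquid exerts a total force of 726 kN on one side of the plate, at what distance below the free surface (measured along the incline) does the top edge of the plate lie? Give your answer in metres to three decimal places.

y_top ≈ 3.940 m

γ = 1.025 × 9.81 = 10.05525 kN/m³.
A = 3.2 × 4.17 = 13.344 m².
From F = γ·h_c·A, the centroid depth is h_c = 726/(10.05525 × 13.344) = 5.41075 m.
The plate makes 26.1° with the vertical, i.e. θ = 90° − 26.1° = 63.9° to the horizontal. Measuring y along the incline from the free-surface line, vertical depth h = y·sinθ with sinθ = 0.898028.
Along the incline, y_c = h_c/sinθ = 5.41075/0.898028 = 6.02515 m.
The centroid lies 4.17/2 = 2.085 m below the top edge, so the top edge sits at y_top = 6.02515 − 2.085 = 3.94015 m along the incline.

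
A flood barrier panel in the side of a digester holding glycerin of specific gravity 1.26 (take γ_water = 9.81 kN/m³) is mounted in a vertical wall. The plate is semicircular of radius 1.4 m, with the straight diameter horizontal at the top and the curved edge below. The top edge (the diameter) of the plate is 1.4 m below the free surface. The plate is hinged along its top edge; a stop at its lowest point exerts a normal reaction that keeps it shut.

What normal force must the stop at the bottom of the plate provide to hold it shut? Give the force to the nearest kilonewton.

γ = 1.26 × 9.81 = 12.3606 kN/m³.
The centroid of a semicircle lies 4r/(3π) = 0.594178 m from the diameter, here below the top edge, so the centroid depth is h_c = 1.4 + 0.594178 = 1.99418 m.
A = πr²/2 = π × 1.4²/2 = 3.07876 m².
Resultant F = γ·h_c·A = 12.3606 × 1.99418 × 3.07876 = 75.8892 kN.
I_c = (π/8 − 8/(9π))·r⁴ = 0.109757 × 1.4⁴ = 0.421642 m⁴.
Centre of pressure: y_p = y_c + I_c/(y_c·A) = 1.99418 + 0.421642/(1.99418 × 3.07876) = 1.99418 + 0.0686758 = 2.06286 m along the plane.
The resultant acts 0.594178 + 0.0686758 = 0.662854 m (along the plate) below the hinge at the top edge, so the moment about the hinge is M = F × 0.662854 = 75.8892 × 0.662854 = 50.3035 kN·m.
A normal force at the bottom, 1.4 m from the hinge, must supply this moment: P = 50.3035/1.4 = 35.9311 kN.

P ≈ 36 kN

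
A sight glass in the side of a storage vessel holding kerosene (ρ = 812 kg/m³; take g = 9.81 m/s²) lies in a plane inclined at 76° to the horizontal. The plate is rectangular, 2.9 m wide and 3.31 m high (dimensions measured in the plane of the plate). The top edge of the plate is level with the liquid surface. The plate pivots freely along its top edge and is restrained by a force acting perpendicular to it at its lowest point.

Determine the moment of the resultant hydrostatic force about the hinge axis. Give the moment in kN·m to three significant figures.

M ≈ 271 kN·m

γ = ρg = 812 × 9.81 / 1000 = 7.96572 kN/m³.
Let θ = 76° be the plate's angle to the horizontal; measure y along the incline from where the plane meets the free surface. Vertical depth h = y·sinθ with sinθ = 0.970296.
The centroid lies 3.31/2 = 1.655 m below the top edge, so y_c = 1.655 m and h_c = 1.655 × 0.970296 = 1.60584 m.
A = 2.9 × 3.31 = 9.599 m².
Resultant F = γ·h_c·A = 7.96572 × 1.60584 × 9.599 = 122.787 kN.
I_c = b·h³/12 = 2.9 × 3.31³/12 = 8.76397 m⁴.
Centre of pressure: y_p = y_c + I_c/(y_c·A) = 1.655 + 8.76397/(1.655 × 9.599) = 1.655 + 0.551667 = 2.20667 m along the plane.
The resultant acts 1.655 + 0.551667 = 2.20667 m (along the plate) below the hinge at the top edge, so the moment about the hinge is M = F × 2.20667 = 122.787 × 2.20667 = 270.95 kN·m.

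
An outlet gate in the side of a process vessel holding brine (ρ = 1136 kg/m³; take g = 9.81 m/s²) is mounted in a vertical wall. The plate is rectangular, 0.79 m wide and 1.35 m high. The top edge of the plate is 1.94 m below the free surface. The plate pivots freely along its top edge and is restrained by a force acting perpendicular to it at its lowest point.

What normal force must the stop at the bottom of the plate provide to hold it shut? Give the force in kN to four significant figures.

γ = ρg = 1136 × 9.81 / 1000 = 11.14416 kN/m³.
The centroid lies 1.35/2 = 0.675 m below the top edge, so the centroid depth is h_c = 1.94 + 0.675 = 2.615 m.
A = 0.79 × 1.35 = 1.0665 m².
Resultant F = γ·h_c·A = 11.14416 × 2.615 × 1.0665 = 31.0799 kN.
I_c = b·h³/12 = 0.79 × 1.35³/12 = 0.161975 m⁴.
Centre of pressure: y_p = y_c + I_c/(y_c·A) = 2.615 + 0.161975/(2.615 × 1.0665) = 2.615 + 0.0580785 = 2.67308 m along the plane.
The resultant acts 0.675 + 0.0580785 = 0.733079 m (along the plate) below the hinge at the top edge, so the moment about the hinge is M = F × 0.733079 = 31.0799 × 0.733079 = 22.784 kN·m.
A normal force at the bottom, 1.35 m from the hinge, must supply this moment: P = 22.784/1.35 = 16.877 kN.

P ≈ 16.88 kN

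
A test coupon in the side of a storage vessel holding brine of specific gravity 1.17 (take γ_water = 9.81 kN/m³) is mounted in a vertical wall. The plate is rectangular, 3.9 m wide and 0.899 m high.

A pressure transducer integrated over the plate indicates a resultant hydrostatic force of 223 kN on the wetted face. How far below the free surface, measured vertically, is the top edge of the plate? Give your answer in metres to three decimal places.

γ = 1.17 × 9.81 = 11.4777 kN/m³.
A = 3.9 × 0.899 = 3.5061 m².
From F = γ·h_c·A, the centroid depth is h_c = 223/(11.4777 × 3.5061) = 5.54148 m.
The centroid lies 0.899/2 = 0.4495 m below the top edge, so the top edge sits at h_top = 5.54148 − 0.4495 = 5.09198 m below the surface.

d_top ≈ 5.092 m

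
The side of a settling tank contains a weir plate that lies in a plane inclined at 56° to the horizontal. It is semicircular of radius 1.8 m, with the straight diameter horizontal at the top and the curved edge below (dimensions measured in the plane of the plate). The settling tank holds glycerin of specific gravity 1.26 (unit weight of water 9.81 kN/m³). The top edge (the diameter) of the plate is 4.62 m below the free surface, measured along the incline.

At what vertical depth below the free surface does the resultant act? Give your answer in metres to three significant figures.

γ = 1.26 × 9.81 = 12.3606 kN/m³.
Let θ = 56° be the plate's angle to the horizontal; measure y along the incline from where the plane meets the free surface. Vertical depth h = y·sinθ with sinθ = 0.829038.
The centroid of a semicircle lies 4r/(3π) = 0.763944 m from the diameter, here below the top edge, so y_c = 4.62 + 0.763944 = 5.38394 m and h_c = 5.38394 × 0.829038 = 4.46349 m.
A = πr²/2 = π × 1.8²/2 = 5.08938 m².
Resultant F = γ·h_c·A = 12.3606 × 4.46349 × 5.08938 = 280.788 kN.
I_c = (π/8 − 8/(9π))·r⁴ = 0.109757 × 1.8⁴ = 1.15219 m⁴.
Centre of pressure: y_p = y_c + I_c/(y_c·A) = 5.38394 + 1.15219/(5.38394 × 5.08938) = 5.38394 + 0.0420493 = 5.42599 m along the plane.
Vertically, h_p = y_p·sinθ = 5.42599 × 0.829038 = 4.49835 m.

h_p = 4.50 m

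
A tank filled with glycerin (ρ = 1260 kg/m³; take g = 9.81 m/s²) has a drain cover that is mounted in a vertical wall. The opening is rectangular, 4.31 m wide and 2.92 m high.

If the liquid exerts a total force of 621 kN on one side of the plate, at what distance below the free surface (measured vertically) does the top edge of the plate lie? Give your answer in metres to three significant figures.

d_top ≈ 2.53 m

γ = ρg = 1260 × 9.81 / 1000 = 12.3606 kN/m³.
A = 4.31 × 2.92 = 12.5852 m².
From F = γ·h_c·A, the centroid depth is h_c = 621/(12.3606 × 12.5852) = 3.99201 m.
The centroid lies 2.92/2 = 1.46 m below the top edge, so the top edge sits at h_top = 3.99201 − 1.46 = 2.53201 m below the surface.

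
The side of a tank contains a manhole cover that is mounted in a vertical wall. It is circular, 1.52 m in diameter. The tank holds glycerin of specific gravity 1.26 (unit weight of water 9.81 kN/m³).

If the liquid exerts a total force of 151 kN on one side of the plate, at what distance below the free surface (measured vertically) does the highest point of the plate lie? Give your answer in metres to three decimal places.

d_top ≈ 5.972 m

γ = 1.26 × 9.81 = 12.3606 kN/m³.
A = π(0.76)² = 1.81458 m².
From F = γ·h_c·A, the centroid depth is h_c = 151/(12.3606 × 1.81458) = 6.73227 m.
The centroid is at the centre, 0.76 m below the top of the plate, so the highest point sits at h_top = 6.73227 − 0.76 = 5.97227 m below the surface.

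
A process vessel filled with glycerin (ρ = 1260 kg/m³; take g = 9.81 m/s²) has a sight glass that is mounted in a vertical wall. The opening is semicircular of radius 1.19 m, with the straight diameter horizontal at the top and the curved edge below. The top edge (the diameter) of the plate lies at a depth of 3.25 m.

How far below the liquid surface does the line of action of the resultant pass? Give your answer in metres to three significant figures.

γ = ρg = 1260 × 9.81 / 1000 = 12.3606 kN/m³.
The centroid of a semicircle lies 4r/(3π) = 0.505052 m from the diameter, here below the top edge, so the centroid depth is h_c = 3.25 + 0.505052 = 3.75505 m.
A = πr²/2 = π × 1.19²/2 = 2.2244 m².
Resultant F = γ·h_c·A = 12.3606 × 3.75505 × 2.2244 = 103.245 kN.
I_c = (π/8 − 8/(9π))·r⁴ = 0.109757 × 1.19⁴ = 0.2201 m⁴.
Centre of pressure: y_p = y_c + I_c/(y_c·A) = 3.75505 + 0.2201/(3.75505 × 2.2244) = 3.75505 + 0.0263507 = 3.7814 m along the plane.

h_p = 3.78 m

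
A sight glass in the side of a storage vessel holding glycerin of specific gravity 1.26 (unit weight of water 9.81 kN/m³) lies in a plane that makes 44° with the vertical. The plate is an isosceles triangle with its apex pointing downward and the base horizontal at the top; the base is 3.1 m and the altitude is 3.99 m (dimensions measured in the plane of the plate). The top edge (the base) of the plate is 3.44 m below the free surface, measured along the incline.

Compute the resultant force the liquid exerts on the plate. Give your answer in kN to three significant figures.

F ≈ 262 kN

γ = 1.26 × 9.81 = 12.3606 kN/m³.
The plate makes 44° with the vertical, i.e. θ = 90° − 44° = 46° to the horizontal. Measuring y along the incline from the free-surface line, vertical depth h = y·sinθ with sinθ = 0.719340.
With the apex down, the centroid sits h/3 = 3.99/3 = 1.33 m below the base (the top edge), so y_c = 3.44 + 1.33 = 4.77 m and h_c = 4.77 × 0.719340 = 3.43125 m.
A = ½ × 3.1 × 3.99 = 6.1845 m².
Resultant F = γ·h_c·A = 12.3606 × 3.43125 × 6.1845 = 262.299 kN.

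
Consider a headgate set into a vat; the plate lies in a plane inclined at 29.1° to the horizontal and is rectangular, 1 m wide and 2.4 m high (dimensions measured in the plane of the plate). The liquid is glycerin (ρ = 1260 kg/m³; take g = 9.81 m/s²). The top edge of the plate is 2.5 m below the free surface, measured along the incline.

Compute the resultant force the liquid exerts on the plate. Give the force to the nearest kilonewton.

γ = ρg = 1260 × 9.81 / 1000 = 12.3606 kN/m³.
Let θ = 29.1° be the plate's angle to the horizontal; measure y along the incline from where the plane meets the free surface. Vertical depth h = y·sinθ with sinθ = 0.486335.
The centroid lies 2.4/2 = 1.2 m below the top edge, so y_c = 2.5 + 1.2 = 3.7 m and h_c = 3.7 × 0.486335 = 1.79944 m.
A = 1 × 2.4 = 2.4 m².
Resultant F = γ·h_c·A = 12.3606 × 1.79944 × 2.4 = 53.3812 kN.

F ≈ 53 kN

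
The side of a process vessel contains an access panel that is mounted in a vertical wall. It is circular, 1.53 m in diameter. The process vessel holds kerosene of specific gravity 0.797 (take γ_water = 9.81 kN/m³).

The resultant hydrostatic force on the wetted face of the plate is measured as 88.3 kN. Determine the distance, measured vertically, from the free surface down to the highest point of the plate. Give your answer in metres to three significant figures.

d_top ≈ 5.38 m

γ = 0.797 × 9.81 = 7.81857 kN/m³.
A = π(0.765)² = 1.83854 m².
From F = γ·h_c·A, the centroid depth is h_c = 88.3/(7.81857 × 1.83854) = 6.14271 m.
The centroid is at the centre, 0.765 m below the top of the plate, so the highest point sits at h_top = 6.14271 − 0.765 = 5.37771 m below the surface.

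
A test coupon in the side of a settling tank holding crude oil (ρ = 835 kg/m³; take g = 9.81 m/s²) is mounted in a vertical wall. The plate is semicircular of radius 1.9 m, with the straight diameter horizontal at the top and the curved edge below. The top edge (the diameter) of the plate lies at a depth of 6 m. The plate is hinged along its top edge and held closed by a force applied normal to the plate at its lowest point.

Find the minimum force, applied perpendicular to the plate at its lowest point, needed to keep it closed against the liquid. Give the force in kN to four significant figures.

γ = ρg = 835 × 9.81 / 1000 = 8.19135 kN/m³.
The centroid of a semicircle lies 4r/(3π) = 0.806385 m from the diameter, here below the top edge, so the centroid depth is h_c = 6 + 0.806385 = 6.80638 m.
A = πr²/2 = π × 1.9²/2 = 5.67057 m².
Resultant F = γ·h_c·A = 8.19135 × 6.80638 × 5.67057 = 316.154 kN.
I_c = (π/8 − 8/(9π))·r⁴ = 0.109757 × 1.9⁴ = 1.43036 m⁴.
Centre of pressure: y_p = y_c + I_c/(y_c·A) = 6.80638 + 1.43036/(6.80638 × 5.67057) = 6.80638 + 0.0370597 = 6.84344 m along the plane.
The resultant acts 0.806385 + 0.0370597 = 0.843445 m (along the plate) below the hinge at the top edge, so the moment about the hinge is M = F × 0.843445 = 316.154 × 0.843445 = 266.659 kN·m.
A normal force at the bottom, 1.9 m from the hinge, must supply this moment: P = 266.659/1.9 = 140.347 kN.

P ≈ 140.3 kN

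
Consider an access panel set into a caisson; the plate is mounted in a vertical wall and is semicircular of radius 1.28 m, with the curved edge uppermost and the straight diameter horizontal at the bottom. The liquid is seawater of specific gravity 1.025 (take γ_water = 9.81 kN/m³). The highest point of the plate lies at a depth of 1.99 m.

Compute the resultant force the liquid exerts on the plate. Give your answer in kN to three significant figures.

γ = 1.025 × 9.81 = 10.05525 kN/m³.
The centroid lies 4r/(3π) = 0.543249 m above the diameter, so r − 4r/(3π) = 1.28 − 0.543249 = 0.736751 m below the topmost point, so the centroid depth is h_c = 1.99 + 0.736751 = 2.72675 m.
A = πr²/2 = π × 1.28²/2 = 2.57359 m².
Resultant F = γ·h_c·A = 10.05525 × 2.72675 × 2.57359 = 70.5631 kN.

F ≈ 70.6 kN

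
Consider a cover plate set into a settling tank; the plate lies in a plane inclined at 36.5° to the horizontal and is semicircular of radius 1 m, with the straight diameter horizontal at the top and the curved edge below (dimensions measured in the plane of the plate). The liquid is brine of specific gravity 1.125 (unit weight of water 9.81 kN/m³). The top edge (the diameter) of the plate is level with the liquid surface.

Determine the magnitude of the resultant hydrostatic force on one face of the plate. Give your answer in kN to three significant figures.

F ≈ 4.38 kN

γ = 1.125 × 9.81 = 11.03625 kN/m³.
Let θ = 36.5° be the plate's angle to the horizontal; measure y along the incline from where the plane meets the free surface. Vertical depth h = y·sinθ with sinθ = 0.594823.
The centroid of a semicircle lies 4r/(3π) = 0.424413 m from the diameter, here below the top edge, so y_c = 0.424413 m and h_c = 0.424413 × 0.594823 = 0.252451 m.
A = πr²/2 = π × 1²/2 = 1.5708 m².
Resultant F = γ·h_c·A = 11.03625 × 0.252451 × 1.5708 = 4.37643 kN.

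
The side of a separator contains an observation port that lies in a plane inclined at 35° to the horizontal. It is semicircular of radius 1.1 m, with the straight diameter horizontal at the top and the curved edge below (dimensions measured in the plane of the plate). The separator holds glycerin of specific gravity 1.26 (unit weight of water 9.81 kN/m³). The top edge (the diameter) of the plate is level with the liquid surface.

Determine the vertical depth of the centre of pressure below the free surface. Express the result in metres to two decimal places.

h_p = 0.37 m

γ = 1.26 × 9.81 = 12.3606 kN/m³.
Let θ = 35° be the plate's angle to the horizontal; measure y along the incline from where the plane meets the free surface. Vertical depth h = y·sinθ with sinθ = 0.573576.
The centroid of a semicircle lies 4r/(3π) = 0.466854 m from the diameter, here below the top edge, so y_c = 0.466854 m and h_c = 0.466854 × 0.573576 = 0.267776 m.
A = πr²/2 = π × 1.1²/2 = 1.90066 m².
Resultant F = γ·h_c·A = 12.3606 × 0.267776 × 1.90066 = 6.29094 kN.
I_c = (π/8 − 8/(9π))·r⁴ = 0.109757 × 1.1⁴ = 0.160695 m⁴.
Centre of pressure: y_p = y_c + I_c/(y_c·A) = 0.466854 + 0.160695/(0.466854 × 1.90066) = 0.466854 + 0.181099 = 0.647953 m along the plane.
Vertically, h_p = y_p·sinθ = 0.647953 × 0.573576 = 0.37165 m.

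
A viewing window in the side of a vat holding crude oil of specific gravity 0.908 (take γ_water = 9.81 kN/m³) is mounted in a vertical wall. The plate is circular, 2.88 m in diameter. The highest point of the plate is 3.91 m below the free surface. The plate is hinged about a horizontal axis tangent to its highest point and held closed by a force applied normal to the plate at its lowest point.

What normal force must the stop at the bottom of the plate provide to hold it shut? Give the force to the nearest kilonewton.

γ = 0.908 × 9.81 = 8.90748 kN/m³.
The centroid is at the centre, 1.44 m below the top of the plate, so the centroid depth is h_c = 3.91 + 1.44 = 5.35 m.
A = π(1.44)² = 6.51441 m².
Resultant F = γ·h_c·A = 8.90748 × 5.35 × 6.51441 = 310.444 kN.
I_c = πr⁴/4 = π × 1.44⁴/4 = 3.37707 m⁴.
Centre of pressure: y_p = y_c + I_c/(y_c·A) = 5.35 + 3.37707/(5.35 × 6.51441) = 5.35 + 0.0968972 = 5.4469 m along the plane.
The resultant acts 1.44 + 0.0968972 = 1.5369 m (along the plate) below the hinge at the top edge, so the moment about the hinge is M = F × 1.5369 = 310.444 × 1.5369 = 477.121 kN·m.
A normal force at the bottom, 2.88 m from the hinge, must supply this moment: P = 477.121/2.88 = 165.667 kN.

P ≈ 166 kN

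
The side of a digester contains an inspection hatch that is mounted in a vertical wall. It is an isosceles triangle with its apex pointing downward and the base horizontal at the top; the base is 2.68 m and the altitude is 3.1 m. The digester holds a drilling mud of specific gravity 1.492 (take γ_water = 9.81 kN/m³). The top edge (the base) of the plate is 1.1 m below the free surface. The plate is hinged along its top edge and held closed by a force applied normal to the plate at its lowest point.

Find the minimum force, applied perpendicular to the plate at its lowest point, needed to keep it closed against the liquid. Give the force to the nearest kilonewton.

γ = 1.492 × 9.81 = 14.63652 kN/m³.
With the apex down, the centroid sits h/3 = 3.1/3 = 1.03333 m below the base (the top edge), so the centroid depth is h_c = 1.1 + 1.03333 = 2.13333 m.
A = ½ × 2.68 × 3.1 = 4.154 m².
Resultant F = γ·h_c·A = 14.63652 × 2.13333 × 4.154 = 129.707 kN.
I_c = b·h³/36 = 2.68 × 3.1³/36 = 2.21777 m⁴.
Centre of pressure: y_p = y_c + I_c/(y_c·A) = 2.13333 + 2.21777/(2.13333 × 4.154) = 2.13333 + 0.25026 = 2.38359 m along the plane.
The resultant acts 1.03333 + 0.25026 = 1.28359 m (along the plate) below the hinge at the top edge, so the moment about the hinge is M = F × 1.28359 = 129.707 × 1.28359 = 166.491 kN·m.
A normal force at the bottom, 3.1 m from the hinge, must supply this moment: P = 166.491/3.1 = 53.7068 kN.

P ≈ 54 kN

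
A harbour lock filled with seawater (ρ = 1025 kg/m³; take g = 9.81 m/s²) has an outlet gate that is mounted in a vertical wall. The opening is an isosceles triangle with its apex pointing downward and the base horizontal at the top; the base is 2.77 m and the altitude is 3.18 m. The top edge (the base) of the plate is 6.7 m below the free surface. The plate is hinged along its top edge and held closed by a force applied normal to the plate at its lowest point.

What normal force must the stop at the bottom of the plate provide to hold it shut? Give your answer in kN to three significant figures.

γ = ρg = 1025 × 9.81 / 1000 = 10.05525 kN/m³.
With the apex down, the centroid sits h/3 = 3.18/3 = 1.06 m below the base (the top edge), so the centroid depth is h_c = 6.7 + 1.06 = 7.76 m.
A = ½ × 2.77 × 3.18 = 4.4043 m².
Resultant F = γ·h_c·A = 10.05525 × 7.76 × 4.4043 = 343.662 kN.
I_c = b·h³/36 = 2.77 × 3.18³/36 = 2.47434 m⁴.
Centre of pressure: y_p = y_c + I_c/(y_c·A) = 7.76 + 2.47434/(7.76 × 4.4043) = 7.76 + 0.072397 = 7.8324 m along the plane.
The resultant acts 1.06 + 0.072397 = 1.1324 m (along the plate) below the hinge at the top edge, so the moment about the hinge is M = F × 1.1324 = 343.662 × 1.1324 = 389.163 kN·m.
A normal force at the bottom, 3.18 m from the hinge, must supply this moment: P = 389.163/3.18 = 122.378 kN.

P ≈ 122 kN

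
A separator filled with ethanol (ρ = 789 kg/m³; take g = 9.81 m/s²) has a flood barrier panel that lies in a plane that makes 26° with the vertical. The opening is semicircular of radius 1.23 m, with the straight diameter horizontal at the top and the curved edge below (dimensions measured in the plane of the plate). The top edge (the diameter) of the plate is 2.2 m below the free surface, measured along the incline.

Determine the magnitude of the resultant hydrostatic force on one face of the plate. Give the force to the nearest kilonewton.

γ = ρg = 789 × 9.81 / 1000 = 7.74009 kN/m³.
The plate makes 26° with the vertical, i.e. θ = 90° − 26° = 64° to the horizontal. Measuring y along the incline from the free-surface line, vertical depth h = y·sinθ with sinθ = 0.898794.
The centroid of a semicircle lies 4r/(3π) = 0.522028 m from the diameter, here below the top edge, so y_c = 2.2 + 0.522028 = 2.72203 m and h_c = 2.72203 × 0.898794 = 2.44654 m.
A = πr²/2 = π × 1.23²/2 = 2.37646 m².
Resultant F = γ·h_c·A = 7.74009 × 2.44654 × 2.37646 = 45.0017 kN.

F ≈ 45 kN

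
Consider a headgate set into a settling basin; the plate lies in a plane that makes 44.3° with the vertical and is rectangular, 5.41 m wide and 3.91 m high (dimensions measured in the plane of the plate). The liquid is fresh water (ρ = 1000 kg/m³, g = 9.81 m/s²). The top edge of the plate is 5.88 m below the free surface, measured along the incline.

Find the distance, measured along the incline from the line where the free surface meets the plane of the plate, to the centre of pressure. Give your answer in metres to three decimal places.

γ = ρg = 1000 × 9.81 = 9810 N/m³ = 9.81 kN/m³.
The plate makes 44.3° with the vertical, i.e. θ = 90° − 44.3° = 45.7° to the horizontal. Measuring y along the incline from the free-surface line, vertical depth h = y·sinθ with sinθ = 0.715693.
The centroid lies 3.91/2 = 1.955 m below the top edge, so y_c = 5.88 + 1.955 = 7.835 m and h_c = 7.835 × 0.715693 = 5.60745 m.
A = 5.41 × 3.91 = 21.1531 m².
Resultant F = γ·h_c·A = 9.81 × 5.60745 × 21.1531 = 1163.61 kN.
I_c = b·h³/12 = 5.41 × 3.91³/12 = 26.9492 m⁴.
Centre of pressure: y_p = y_c + I_c/(y_c·A) = 7.835 + 26.9492/(7.835 × 21.1531) = 7.835 + 0.162605 = 7.99761 m along the plane.

y_p = 7.998 m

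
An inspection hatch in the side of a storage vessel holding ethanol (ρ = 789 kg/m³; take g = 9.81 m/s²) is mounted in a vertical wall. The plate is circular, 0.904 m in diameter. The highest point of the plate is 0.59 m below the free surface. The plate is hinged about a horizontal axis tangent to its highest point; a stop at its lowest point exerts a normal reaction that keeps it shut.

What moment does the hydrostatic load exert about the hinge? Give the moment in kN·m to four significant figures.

γ = ρg = 789 × 9.81 / 1000 = 7.74009 kN/m³.
The centroid is at the centre, 0.452 m below the top of the plate, so the centroid depth is h_c = 0.59 + 0.452 = 1.042 m.
A = π(0.452)² = 0.64184 m².
Resultant F = γ·h_c·A = 7.74009 × 1.042 × 0.64184 = 5.17655 kN.
I_c = πr⁴/4 = π × 0.452⁴/4 = 0.0327826 m⁴.
Centre of pressure: y_p = y_c + I_c/(y_c·A) = 1.042 + 0.0327826/(1.042 × 0.64184) = 1.042 + 0.0490172 = 1.09102 m along the plane.
The resultant acts 0.452 + 0.0490172 = 0.501017 m (along the plate) below the hinge at the top edge, so the moment about the hinge is M = F × 0.501017 = 5.17655 × 0.501017 = 2.59354 kN·m.

M ≈ 2.594 kN·m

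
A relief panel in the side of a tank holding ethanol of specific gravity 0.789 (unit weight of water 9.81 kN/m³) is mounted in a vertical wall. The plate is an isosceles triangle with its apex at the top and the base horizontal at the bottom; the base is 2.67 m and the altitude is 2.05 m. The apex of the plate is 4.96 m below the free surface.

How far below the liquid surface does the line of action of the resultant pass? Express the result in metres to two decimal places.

γ = 0.789 × 9.81 = 7.74009 kN/m³.
With the apex up, the centroid sits 2h/3 = 2 × 2.05/3 = 1.36667 m below the apex, so the centroid depth is h_c = 4.96 + 1.36667 = 6.32667 m.
A = ½ × 2.67 × 2.05 = 2.73675 m².
Resultant F = γ·h_c·A = 7.74009 × 6.32667 × 2.73675 = 134.016 kN.
I_c = b·h³/36 = 2.67 × 2.05³/36 = 0.638955 m⁴.
Centre of pressure: y_p = y_c + I_c/(y_c·A) = 6.32667 + 0.638955/(6.32667 × 2.73675) = 6.32667 + 0.0369029 = 6.36357 m along the plane.

h_p = 6.36 m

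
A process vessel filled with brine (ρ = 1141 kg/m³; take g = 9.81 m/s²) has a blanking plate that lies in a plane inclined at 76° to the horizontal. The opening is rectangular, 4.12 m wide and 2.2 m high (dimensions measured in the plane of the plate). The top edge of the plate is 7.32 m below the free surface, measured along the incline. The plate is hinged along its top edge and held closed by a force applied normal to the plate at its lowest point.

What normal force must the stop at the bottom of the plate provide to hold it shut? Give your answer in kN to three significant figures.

γ = ρg = 1141 × 9.81 / 1000 = 11.19321 kN/m³.
Let θ = 76° be the plate's angle to the horizontal; measure y along the incline from where the plane meets the free surface. Vertical depth h = y·sinθ with sinθ = 0.970296.
The centroid lies 2.2/2 = 1.1 m below the top edge, so y_c = 7.32 + 1.1 = 8.42 m and h_c = 8.42 × 0.970296 = 8.16989 m.
A = 4.12 × 2.2 = 9.064 m².
Resultant F = γ·h_c·A = 11.19321 × 8.16989 × 9.064 = 828.878 kN.
I_c = b·h³/12 = 4.12 × 2.2³/12 = 3.65581 m⁴.
Centre of pressure: y_p = y_c + I_c/(y_c·A) = 8.42 + 3.65581/(8.42 × 9.064) = 8.42 + 0.0479018 = 8.4679 m along the plane.
The resultant acts 1.1 + 0.0479018 = 1.1479 m (along the plate) below the hinge at the top edge, so the moment about the hinge is M = F × 1.1479 = 828.878 × 1.1479 = 951.469 kN·m.
A normal force at the bottom, 2.2 m from the hinge, must supply this moment: P = 951.469/2.2 = 432.486 kN.

P ≈ 432 kN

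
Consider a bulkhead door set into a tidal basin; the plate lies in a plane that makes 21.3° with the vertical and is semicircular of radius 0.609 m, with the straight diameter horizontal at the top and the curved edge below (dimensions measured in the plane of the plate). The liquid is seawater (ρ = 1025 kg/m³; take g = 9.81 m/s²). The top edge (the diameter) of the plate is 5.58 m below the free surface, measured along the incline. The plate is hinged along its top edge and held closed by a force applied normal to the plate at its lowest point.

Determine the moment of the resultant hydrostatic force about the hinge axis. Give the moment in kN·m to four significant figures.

M ≈ 8.378 kN·m

γ = ρg = 1025 × 9.81 / 1000 = 10.05525 kN/m³.
The plate makes 21.3° with the vertical, i.e. θ = 90° − 21.3° = 68.7° to the horizontal. Measuring y along the incline from the free-surface line, vertical depth h = y·sinθ with sinθ = 0.931691.
The centroid of a semicircle lies 4r/(3π) = 0.258468 m from the diameter, here below the top edge, so y_c = 5.58 + 0.258468 = 5.83847 m and h_c = 5.83847 × 0.931691 = 5.43965 m.
A = πr²/2 = π × 0.609²/2 = 0.582579 m².
Resultant F = γ·h_c·A = 10.05525 × 5.43965 × 0.582579 = 31.8653 kN.
I_c = (π/8 − 8/(9π))·r⁴ = 0.109757 × 0.609⁴ = 0.0150974 m⁴.
Centre of pressure: y_p = y_c + I_c/(y_c·A) = 5.83847 + 0.0150974/(5.83847 × 0.582579) = 5.83847 + 0.00443862 = 5.84291 m along the plane.
The resultant acts 0.258468 + 0.00443862 = 0.262907 m (along the plate) below the hinge at the top edge, so the moment about the hinge is M = F × 0.262907 = 31.8653 × 0.262907 = 8.37761 kN·m.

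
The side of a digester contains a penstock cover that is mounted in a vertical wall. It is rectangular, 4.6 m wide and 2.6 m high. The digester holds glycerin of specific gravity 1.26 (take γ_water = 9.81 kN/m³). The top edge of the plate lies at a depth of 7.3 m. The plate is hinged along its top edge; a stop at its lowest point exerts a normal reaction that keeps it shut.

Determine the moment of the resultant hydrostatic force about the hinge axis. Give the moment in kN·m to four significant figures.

M ≈ 1736 kN·m

γ = 1.26 × 9.81 = 12.3606 kN/m³.
The centroid lies 2.6/2 = 1.3 m below the top edge, so the centroid depth is h_c = 7.3 + 1.3 = 8.6 m.
A = 4.6 × 2.6 = 11.96 m².
Resultant F = γ·h_c·A = 12.3606 × 8.6 × 11.96 = 1271.36 kN.
I_c = b·h³/12 = 4.6 × 2.6³/12 = 6.73747 m⁴.
Centre of pressure: y_p = y_c + I_c/(y_c·A) = 8.6 + 6.73747/(8.6 × 11.96) = 8.6 + 0.0655039 = 8.6655 m along the plane.
The resultant acts 1.3 + 0.0655039 = 1.3655 m (along the plate) below the hinge at the top edge, so the moment about the hinge is M = F × 1.3655 = 1271.36 × 1.3655 = 1736.04 kN·m.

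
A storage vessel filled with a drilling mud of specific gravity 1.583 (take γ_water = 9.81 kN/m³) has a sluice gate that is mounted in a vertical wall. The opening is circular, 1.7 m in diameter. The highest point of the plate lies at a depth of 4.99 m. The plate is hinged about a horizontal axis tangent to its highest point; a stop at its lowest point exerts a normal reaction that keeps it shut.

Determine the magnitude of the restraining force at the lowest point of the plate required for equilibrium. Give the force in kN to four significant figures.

P ≈ 106.7 kN

γ = 1.583 × 9.81 = 15.52923 kN/m³.
The centroid is at the centre, 0.85 m below the top of the plate, so the centroid depth is h_c = 4.99 + 0.85 = 5.84 m.
A = π(0.85)² = 2.2698 m².
Resultant F = γ·h_c·A = 15.52923 × 5.84 × 2.2698 = 205.85 kN.
I_c = πr⁴/4 = π × 0.85⁴/4 = 0.409983 m⁴.
Centre of pressure: y_p = y_c + I_c/(y_c·A) = 5.84 + 0.409983/(5.84 × 2.2698) = 5.84 + 0.030929 = 5.87093 m along the plane.
The resultant acts 0.85 + 0.030929 = 0.880929 m (along the plate) below the hinge at the top edge, so the moment about the hinge is M = F × 0.880929 = 205.85 × 0.880929 = 181.339 kN·m.
A normal force at the bottom, 1.7 m from the hinge, must supply this moment: P = 181.339/1.7 = 106.67 kN.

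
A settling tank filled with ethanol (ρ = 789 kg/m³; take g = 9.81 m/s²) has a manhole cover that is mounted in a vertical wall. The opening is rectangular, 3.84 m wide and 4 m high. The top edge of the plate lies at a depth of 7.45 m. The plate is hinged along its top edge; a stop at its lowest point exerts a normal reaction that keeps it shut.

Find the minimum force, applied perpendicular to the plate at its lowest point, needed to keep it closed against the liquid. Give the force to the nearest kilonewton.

P ≈ 601 kN

γ = ρg = 789 × 9.81 / 1000 = 7.74009 kN/m³.
The centroid lies 4/2 = 2 m below the top edge, so the centroid depth is h_c = 7.45 + 2 = 9.45 m.
A = 3.84 × 4 = 15.36 m².
Resultant F = γ·h_c·A = 7.74009 × 9.45 × 15.36 = 1123.49 kN.
I_c = b·h³/12 = 3.84 × 4³/12 = 20.48 m⁴.
Centre of pressure: y_p = y_c + I_c/(y_c·A) = 9.45 + 20.48/(9.45 × 15.36) = 9.45 + 0.141093 = 9.59109 m along the plane.
The resultant acts 2 + 0.141093 = 2.14109 m (along the plate) below the hinge at the top edge, so the moment about the hinge is M = F × 2.14109 = 1123.49 × 2.14109 = 2405.49 kN·m.
A normal force at the bottom, 4 m from the hinge, must supply this moment: P = 2405.49/4 = 601.372 kN.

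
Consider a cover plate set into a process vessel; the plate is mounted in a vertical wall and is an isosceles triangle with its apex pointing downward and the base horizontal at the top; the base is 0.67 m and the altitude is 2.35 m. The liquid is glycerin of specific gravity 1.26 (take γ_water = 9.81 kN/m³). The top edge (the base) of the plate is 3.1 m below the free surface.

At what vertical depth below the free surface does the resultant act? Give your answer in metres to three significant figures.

h_p = 3.96 m

γ = 1.26 × 9.81 = 12.3606 kN/m³.
With the apex down, the centroid sits h/3 = 2.35/3 = 0.783333 m below the base (the top edge), so the centroid depth is h_c = 3.1 + 0.783333 = 3.88333 m.
A = ½ × 0.67 × 2.35 = 0.78725 m².
Resultant F = γ·h_c·A = 12.3606 × 3.88333 × 0.78725 = 37.7882 kN.
I_c = b·h³/36 = 0.67 × 2.35³/36 = 0.241533 m⁴.
Centre of pressure: y_p = y_c + I_c/(y_c·A) = 3.88333 + 0.241533/(3.88333 × 0.78725) = 3.88333 + 0.0790059 = 3.96234 m along the plane.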